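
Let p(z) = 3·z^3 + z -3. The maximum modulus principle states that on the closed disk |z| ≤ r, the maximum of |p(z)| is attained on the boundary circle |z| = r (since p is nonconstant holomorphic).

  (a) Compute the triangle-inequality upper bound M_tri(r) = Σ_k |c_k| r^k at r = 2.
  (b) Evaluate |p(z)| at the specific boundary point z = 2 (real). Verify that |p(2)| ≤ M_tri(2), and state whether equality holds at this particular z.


Coefficients: c_0 = -3, c_1 = 1, c_2 = 0, c_3 = 3. Radius r = 2.
Part (a). Triangle bound: M_tri(r) = Σ_k |c_k| r^k
  = |-3|·2^0 + |1|·2^1 + |0|·2^2 + |3|·2^3
  = 3 + 2 + 0 + 24 = 29.
This bounds M(r) := max_{|z|=r} |p(z)| from above; equality holds iff all terms c_k z^k can be made to align in phase at a single z on |z|=r.
Part (b). At z = 2 (real, on the circle |z| = r):
  p(2) = (-3)·2^0 + (1)·2^1 + (0)·2^2 + (3)·2^3 = 23.
  |p(2)| = 23.
Check: |p(2)| = 23 ≤ 29 = M_tri(2). ✓ Equality does not hold at z = 2 (the coefficients have mixed signs, so the terms do not all align in phase there).

M_tri(2) = 29; |p(2)| = 23; equality at z=2: no.


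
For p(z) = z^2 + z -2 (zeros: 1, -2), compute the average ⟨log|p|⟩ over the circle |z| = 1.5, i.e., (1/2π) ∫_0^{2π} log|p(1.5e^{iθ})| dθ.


Zeros: -2, 1; r = 1.5.
Inside |z| < r: 1. Outside (|z| ≥ r): -2.
p(0) = -2, so log|p(0)| = log(2) = 0.6931.
Apply Jensen: I(r) = log|p(0)| + Σ_k log(r/|z_k|), summed over zeros inside |z| < r.
  log(r/|z_k|) for z_k = 1: log(1.5/1) = 0.4055
  Outside zeros (-2) contribute nothing to the Jensen sum.
Sum over inside zeros: 0.4055.
I(r) = log|p(0)| + (inside sum) = 0.6931 + 0.4055 = 1.0986.
Note: since some zeros are outside |z| ≤ r, the simplified n·log(r) form does NOT apply — only the inside zeros contribute.

I(r) ≈ 1.0986.


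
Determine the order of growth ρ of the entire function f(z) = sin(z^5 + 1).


Write sin(w) = (e^{iw} ± e^{−iw})/(2 or 2i), so |sin(w)| ≤ e^{|w|}. With w = z^5 + 1, |w| ≤ 1r^5 + 1 on |z|=r, giving M(r) ≤ e^{1r^5 + 1} and ρ ≤ 5. For the lower bound, choose z on |z|=r with 1z^5 purely imaginary of modulus 1r^5; then |sin(z^5 + 1)| grows like e^{1r^5}/2, so ρ ≥ 5. Hence ρ = 5.
Therefore ρ = 5.

Order ρ = 5.


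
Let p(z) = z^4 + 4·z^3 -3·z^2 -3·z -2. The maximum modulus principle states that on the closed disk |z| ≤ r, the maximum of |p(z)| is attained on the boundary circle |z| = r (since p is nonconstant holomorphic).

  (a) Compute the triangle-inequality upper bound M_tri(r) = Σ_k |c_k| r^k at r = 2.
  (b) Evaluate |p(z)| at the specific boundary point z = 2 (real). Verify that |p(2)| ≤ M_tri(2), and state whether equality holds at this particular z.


Coefficients: c_0 = -2, c_1 = -3, c_2 = -3, c_3 = 4, c_4 = 1. Radius r = 2.
Part (a). Triangle bound: M_tri(r) = Σ_k |c_k| r^k
  = |-2|·2^0 + |-3|·2^1 + |-3|·2^2 + |4|·2^3 + |1|·2^4
  = 2 + 6 + 12 + 32 + 16 = 68.
This bounds M(r) := max_{|z|=r} |p(z)| from above; equality holds iff all terms c_k z^k can be made to align in phase at a single z on |z|=r.
Part (b). At z = 2 (real, on the circle |z| = r):
  p(2) = (-2)·2^0 + (-3)·2^1 + (-3)·2^2 + (4)·2^3 + (1)·2^4 = 28.
  |p(2)| = 28.
Check: |p(2)| = 28 ≤ 68 = M_tri(2). ✓ Equality does not hold at z = 2 (the coefficients have mixed signs, so the terms do not all align in phase there).

M_tri(2) = 68; |p(2)| = 28; equality at z=2: no.


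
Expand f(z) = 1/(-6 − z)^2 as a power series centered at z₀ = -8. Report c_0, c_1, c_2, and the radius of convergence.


Let w = z − z₀, so z = z₀ + w.
Then -6 − z = -6 − (z₀ + w) = (-6 − z₀) − w = 2 − w.
f(z) = 1/(2 − w)^2 = (1/(2)^2) · (1 − w/(2))^{−2}.
By the binomial series (1−u)^{−2} = Σ_{n≥0} C(n+1, 1) u^n for |u|<1, with u = w/(2):
  c_n = C(n+1, 1) / (2)^(n+2).
  c_0 = 1/(2)^2 = 1/4.
  c_1 = 2/(2)^3 = 1/4.
  c_2 = 3/(2)^4 = 3/16.
The series is valid for |w/d| < 1, i.e. |z − z₀| < |d|.
Radius of convergence: R = |-6 − z₀| = |2| = 2 (distance from z₀ to the singularity z = -6).

c_0 = 1/4, c_1 = 1/4, c_2 = 3/16; R = 2.


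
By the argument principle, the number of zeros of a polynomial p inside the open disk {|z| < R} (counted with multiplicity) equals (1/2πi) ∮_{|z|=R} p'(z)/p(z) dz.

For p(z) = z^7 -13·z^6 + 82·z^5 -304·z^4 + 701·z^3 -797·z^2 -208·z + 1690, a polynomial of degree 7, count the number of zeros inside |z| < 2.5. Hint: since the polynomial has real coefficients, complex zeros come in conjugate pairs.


The zeros of p are: (3 + 2i), (3 - 2i), (1 + 3i), (1 - 3i), (3 + 2i), (3 - 2i), -1.
Their magnitudes are: 3.606, 3.606, 3.162, 3.162, 3.606, 3.606, 1.
Zeros with |z| < R = 2.5: -1.
Count = 1.
By the argument principle, (1/2πi) ∮_{|z|=R} p'(z)/p(z) dz equals exactly this count.

Number of zeros inside |z| < 2.5: 1.


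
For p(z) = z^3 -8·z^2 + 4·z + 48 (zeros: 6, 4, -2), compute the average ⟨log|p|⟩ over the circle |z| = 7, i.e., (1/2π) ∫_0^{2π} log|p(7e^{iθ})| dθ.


Zeros: -2, 4, 6; r = 7.
Inside |z| < r: -2, 4, 6. Outside (|z| ≥ r): ∅.
p(0) = 48, so log|p(0)| = log(48) = 3.8712.
Apply Jensen: I(r) = log|p(0)| + Σ_k log(r/|z_k|), summed over zeros inside |z| < r.
  log(r/|z_k|) for z_k = 6: log(7/6) = 0.1542
  log(r/|z_k|) for z_k = 4: log(7/4) = 0.5596
  log(r/|z_k|) for z_k = -2: log(7/2) = 1.2528
Sum over inside zeros: 1.9665.
I(r) = log|p(0)| + (inside sum) = 3.8712 + 1.9665 = 5.8377.
Closed form (all zeros inside, monic): I(r) = n·log(r) = 3·log(7) = 5.8377. ✓

I(r) ≈ 5.8377.


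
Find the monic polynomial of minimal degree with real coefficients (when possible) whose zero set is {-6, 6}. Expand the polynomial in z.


The polynomial is p(z) = ∏_{α ∈ S} (z − α), where S = {-6, 6}.
Expanding the product yields: p(z) = z^2 -36.
The resulting polynomial has degree 2 and real coefficients as required.

p(z) = z^2 -36.


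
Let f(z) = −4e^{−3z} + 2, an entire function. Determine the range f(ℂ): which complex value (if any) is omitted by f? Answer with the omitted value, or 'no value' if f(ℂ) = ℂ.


Little Picard bounds the complement of f(ℂ) to at most one point.
e^{−3z} is never zero on ℂ, so -4·e^{−3z} takes every value in ℂ ∖ {0}. Adding 2 shifts the range to ℂ ∖ {2}. Thus f omits exactly the value 2.

Omitted value: 2.


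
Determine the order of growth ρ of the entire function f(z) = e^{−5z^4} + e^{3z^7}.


Each summand is entire of order 4 and 7 respectively (as in the single-exponential case). The order of a sum is at most the max of the orders, so ρ ≤ 7. For the lower bound: on |z|=r choose arg z so that 3z^7 is real positive; then |e^{3z^7}| = e^{3r^7} while |e^{-5z^4}| ≤ e^{5r^4} = o(e^{3r^7}). So |f| ≥ e^{3r^7}(1 − o(1)) and ρ ≥ 7. Hence ρ = max(4, 7) = 7.
Therefore ρ = 7.

Order ρ = 7.


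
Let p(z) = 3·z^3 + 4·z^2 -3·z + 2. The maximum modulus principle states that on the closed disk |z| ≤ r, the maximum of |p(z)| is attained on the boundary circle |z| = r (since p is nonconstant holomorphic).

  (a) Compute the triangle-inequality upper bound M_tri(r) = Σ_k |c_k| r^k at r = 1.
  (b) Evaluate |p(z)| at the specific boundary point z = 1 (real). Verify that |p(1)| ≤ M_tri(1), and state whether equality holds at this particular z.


Coefficients: c_0 = 2, c_1 = -3, c_2 = 4, c_3 = 3. Radius r = 1.
Part (a). Triangle bound: M_tri(r) = Σ_k |c_k| r^k
  = |2|·1^0 + |-3|·1^1 + |4|·1^2 + |3|·1^3
  = 2 + 3 + 4 + 3 = 12.
This bounds M(r) := max_{|z|=r} |p(z)| from above; equality holds iff all terms c_k z^k can be made to align in phase at a single z on |z|=r.
Part (b). At z = 1 (real, on the circle |z| = r):
  p(1) = (2)·1^0 + (-3)·1^1 + (4)·1^2 + (3)·1^3 = 6.
  |p(1)| = 6.
Check: |p(1)| = 6 ≤ 12 = M_tri(1). ✓ Equality does not hold at z = 1 (the coefficients have mixed signs, so the terms do not all align in phase there).

M_tri(1) = 12; |p(1)| = 6; equality at z=1: no.


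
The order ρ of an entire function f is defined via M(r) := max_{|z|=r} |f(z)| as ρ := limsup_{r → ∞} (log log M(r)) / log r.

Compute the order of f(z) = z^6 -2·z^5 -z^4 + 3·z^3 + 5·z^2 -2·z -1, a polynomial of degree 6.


|f(z)| ≤ Σ|c_k|·r^k = O(r^6) as r → ∞. Polynomial growth is O(e^{r^ε}) for every ε > 0 (since r^6/e^{r^ε} → 0), so ρ ≤ ε for all ε > 0, i.e. ρ = 0. Every nonconstant polynomial has order 0.
Therefore ρ = 0.

Order ρ = 0.


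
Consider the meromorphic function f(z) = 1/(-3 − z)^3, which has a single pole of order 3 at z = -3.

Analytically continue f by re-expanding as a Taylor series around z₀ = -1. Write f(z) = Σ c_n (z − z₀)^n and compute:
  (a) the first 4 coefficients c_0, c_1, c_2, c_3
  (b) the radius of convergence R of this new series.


Let w = z − z₀, so z = z₀ + w.
Then -3 − z = -3 − (z₀ + w) = (-3 − z₀) − w = -2 − w.
f(z) = 1/(-2 − w)^3 = (1/(-2)^3) · (1 − w/(-2))^{−3}.
By the binomial series (1−u)^{−3} = Σ_{n≥0} C(n+2, 2) u^n for |u|<1, with u = w/(-2):
  c_n = C(n+2, 2) / (-2)^(n+3).
  c_0 = 1/(-2)^3 = -1/8.
  c_1 = 3/(-2)^4 = 3/16.
  c_2 = 6/(-2)^5 = -3/16.
  c_3 = 10/(-2)^6 = 5/32.
The series is valid for |w/d| < 1, i.e. |z − z₀| < |d|.
Radius of convergence: R = |-3 − z₀| = |-2| = 2 (distance from z₀ to the singularity z = -3).

c_0 = -1/8, c_1 = 3/16, c_2 = -3/16, c_3 = 5/32; R = 2.


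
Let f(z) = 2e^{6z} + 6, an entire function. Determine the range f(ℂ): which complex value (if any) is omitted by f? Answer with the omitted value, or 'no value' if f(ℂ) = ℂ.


Little Picard bounds the complement of f(ℂ) to at most one point.
e^{6z} is never zero on ℂ, so 2·e^{6z} takes every value in ℂ ∖ {0}. Adding 6 shifts the range to ℂ ∖ {6}. Thus f omits exactly the value 6.

Omitted value: 6.


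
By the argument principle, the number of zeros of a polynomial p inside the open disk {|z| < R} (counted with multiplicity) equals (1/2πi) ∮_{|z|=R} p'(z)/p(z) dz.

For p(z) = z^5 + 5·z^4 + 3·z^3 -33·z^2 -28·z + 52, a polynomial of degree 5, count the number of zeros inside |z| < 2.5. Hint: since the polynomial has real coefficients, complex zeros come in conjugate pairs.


The zeros of p are: -2, 1, (-3 + 2i), (-3 - 2i), 2.
Their magnitudes are: 2, 1, 3.606, 3.606, 2.
Zeros with |z| < R = 2.5: -2, 1, 2.
Count = 3.
By the argument principle, (1/2πi) ∮_{|z|=R} p'(z)/p(z) dz equals exactly this count.

Number of zeros inside |z| < 2.5: 3.


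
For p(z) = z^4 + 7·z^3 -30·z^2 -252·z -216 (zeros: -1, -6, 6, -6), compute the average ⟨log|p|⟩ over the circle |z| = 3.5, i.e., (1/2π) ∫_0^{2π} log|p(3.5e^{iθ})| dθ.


Zeros: -6, -6, -1, 6; r = 3.5.
Inside |z| < r: -1. Outside (|z| ≥ r): -6, -6, 6.
p(0) = -216, so log|p(0)| = log(216) = 5.3753.
Apply Jensen: I(r) = log|p(0)| + Σ_k log(r/|z_k|), summed over zeros inside |z| < r.
  log(r/|z_k|) for z_k = -1: log(3.5/1) = 1.2528
  Outside zeros (-6, -6, 6) contribute nothing to the Jensen sum.
Sum over inside zeros: 1.2528.
I(r) = log|p(0)| + (inside sum) = 5.3753 + 1.2528 = 6.6280.
Note: since some zeros are outside |z| ≤ r, the simplified n·log(r) form does NOT apply — only the inside zeros contribute.

I(r) ≈ 6.6280.


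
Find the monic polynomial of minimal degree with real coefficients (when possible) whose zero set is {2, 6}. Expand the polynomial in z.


The polynomial is p(z) = ∏_{α ∈ S} (z − α), where S = {2, 6}.
Expanding the product yields: p(z) = z^2 -8·z + 12.
The resulting polynomial has degree 2 and real coefficients as required.

p(z) = z^2 -8·z + 12.


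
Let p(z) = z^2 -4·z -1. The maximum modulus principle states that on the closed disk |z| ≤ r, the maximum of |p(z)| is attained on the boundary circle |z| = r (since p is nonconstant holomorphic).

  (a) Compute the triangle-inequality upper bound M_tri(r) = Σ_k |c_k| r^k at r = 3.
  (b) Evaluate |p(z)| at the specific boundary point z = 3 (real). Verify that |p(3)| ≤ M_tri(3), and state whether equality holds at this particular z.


Coefficients: c_0 = -1, c_1 = -4, c_2 = 1. Radius r = 3.
Part (a). Triangle bound: M_tri(r) = Σ_k |c_k| r^k
  = |-1|·3^0 + |-4|·3^1 + |1|·3^2
  = 1 + 12 + 9 = 22.
This bounds M(r) := max_{|z|=r} |p(z)| from above; equality holds iff all terms c_k z^k can be made to align in phase at a single z on |z|=r.
Part (b). At z = 3 (real, on the circle |z| = r):
  p(3) = (-1)·3^0 + (-4)·3^1 + (1)·3^2 = -4.
  |p(3)| = 4.
Check: |p(3)| = 4 ≤ 22 = M_tri(3). ✓ Equality does not hold at z = 3 (the coefficients have mixed signs, so the terms do not all align in phase there).

M_tri(3) = 22; |p(3)| = 4; equality at z=3: no.


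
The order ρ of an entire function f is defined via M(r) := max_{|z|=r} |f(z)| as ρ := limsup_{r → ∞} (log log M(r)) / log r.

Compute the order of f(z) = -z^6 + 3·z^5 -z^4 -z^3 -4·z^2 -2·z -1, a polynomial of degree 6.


|f(z)| ≤ Σ|c_k|·r^k = O(r^6) as r → ∞. Polynomial growth is O(e^{r^ε}) for every ε > 0 (since r^6/e^{r^ε} → 0), so ρ ≤ ε for all ε > 0, i.e. ρ = 0. Every nonconstant polynomial has order 0.
Therefore ρ = 0.

Order ρ = 0.


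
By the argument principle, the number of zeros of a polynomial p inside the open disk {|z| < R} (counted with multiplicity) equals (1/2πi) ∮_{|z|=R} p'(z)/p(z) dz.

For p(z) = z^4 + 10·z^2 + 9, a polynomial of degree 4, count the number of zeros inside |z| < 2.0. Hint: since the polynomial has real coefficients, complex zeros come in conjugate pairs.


The zeros of p are: (0 + 3i), (0 - 3i), (0 + 1i), (0 - 1i).
Their magnitudes are: 3, 3, 1, 1.
Zeros with |z| < R = 2.0: (0 + 1i), (0 - 1i).
Count = 2.
By the argument principle, (1/2πi) ∮_{|z|=R} p'(z)/p(z) dz equals exactly this count.

Number of zeros inside |z| < 2.0: 2.


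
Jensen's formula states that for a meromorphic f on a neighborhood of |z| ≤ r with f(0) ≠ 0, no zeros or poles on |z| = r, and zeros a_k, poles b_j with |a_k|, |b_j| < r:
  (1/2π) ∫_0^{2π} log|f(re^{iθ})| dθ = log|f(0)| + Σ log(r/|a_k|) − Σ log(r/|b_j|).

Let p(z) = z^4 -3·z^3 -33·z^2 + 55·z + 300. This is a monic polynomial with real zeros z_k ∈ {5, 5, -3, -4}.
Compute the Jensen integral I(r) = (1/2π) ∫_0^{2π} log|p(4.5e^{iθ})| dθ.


Zeros: -4, -3, 5, 5; r = 4.5.
Inside |z| < r: -4, -3. Outside (|z| ≥ r): 5, 5.
p(0) = 300, so log|p(0)| = log(300) = 5.7038.
Apply Jensen: I(r) = log|p(0)| + Σ_k log(r/|z_k|), summed over zeros inside |z| < r.
  log(r/|z_k|) for z_k = -3: log(4.5/3) = 0.4055
  log(r/|z_k|) for z_k = -4: log(4.5/4) = 0.1178
  Outside zeros (5, 5) contribute nothing to the Jensen sum.
Sum over inside zeros: 0.5232.
I(r) = log|p(0)| + (inside sum) = 5.7038 + 0.5232 = 6.2270.
Note: since some zeros are outside |z| ≤ r, the simplified n·log(r) form does NOT apply — only the inside zeros contribute.

I(r) ≈ 6.2270.


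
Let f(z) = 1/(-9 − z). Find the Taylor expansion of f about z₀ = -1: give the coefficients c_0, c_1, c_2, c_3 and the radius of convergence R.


Let w = z − z₀, so z = z₀ + w.
Then -9 − z = -9 − (z₀ + w) = (-9 − z₀) − w = -8 − w.
f(z) = 1/(-8 − w) = (1/(-8)) · 1/(1 − w/(-8)) = Σ_{n≥0} w^n / (-8)^(n+1).
So c_n = 1/(-8)^(n+1):
  c_0 = 1/(-8)^1 = -1/8.
  c_1 = 1/(-8)^2 = 1/64.
  c_2 = 1/(-8)^3 = -1/512.
  c_3 = 1/(-8)^4 = 1/4096.
The series is valid for |w/d| < 1, i.e. |z − z₀| < |d|.
Radius of convergence: R = |-9 − z₀| = |-8| = 8 (distance from z₀ to the singularity z = -9).

c_0 = -1/8, c_1 = 1/64, c_2 = -1/512, c_3 = 1/4096; R = 8.


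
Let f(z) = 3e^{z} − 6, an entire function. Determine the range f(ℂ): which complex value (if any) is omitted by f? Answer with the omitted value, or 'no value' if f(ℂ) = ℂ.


Little Picard bounds the complement of f(ℂ) to at most one point.
e^{z} is never zero on ℂ, so 3·e^{z} takes every value in ℂ ∖ {0}. Adding -6 shifts the range to ℂ ∖ {-6}. Thus f omits exactly the value -6.

Omitted value: -6.


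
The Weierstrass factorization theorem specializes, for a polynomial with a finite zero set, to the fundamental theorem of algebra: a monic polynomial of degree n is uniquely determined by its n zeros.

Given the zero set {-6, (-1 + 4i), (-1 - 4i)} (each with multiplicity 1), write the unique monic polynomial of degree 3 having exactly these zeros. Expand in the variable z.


The polynomial is p(z) = ∏_{α ∈ S} (z − α), where S = {-6, (-1 + 4i), (-1 - 4i)}.
Expanding the product yields: p(z) = z^3 + 8·z^2 + 29·z + 102.
Note conjugate pairs combine to real quadratics: (z − (-1+4i))(z − (-1−4i)) = z² + 2z + 17.
The resulting polynomial has degree 3 and real coefficients as required.

p(z) = z^3 + 8·z^2 + 29·z + 102.


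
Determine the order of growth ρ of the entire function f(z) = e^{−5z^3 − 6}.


|e^{−5z^3 − 6}| = e^{Re(-5·z^3) + -6} ≤ e^{5|z|^3 + -6} = e^{5r^3 + -6} on |z| = r, so ρ ≤ 3. Choosing z on |z|=r so that -5·z^3 is real positive (always possible by picking arg z appropriately) gives |f(z)| = e^{5r^3 + -6}, matching the bound. The additive constant -6 does not affect log log M(r) ~ 3·log r. Hence ρ = 3.
Therefore ρ = 3.

Order ρ = 3.


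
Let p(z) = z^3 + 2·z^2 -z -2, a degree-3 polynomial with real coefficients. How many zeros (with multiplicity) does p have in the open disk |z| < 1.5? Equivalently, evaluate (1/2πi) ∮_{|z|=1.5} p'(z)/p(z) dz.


The zeros of p are: 1, -2, -1.
Their magnitudes are: 1, 2, 1.
Zeros with |z| < R = 1.5: 1, -1.
Count = 2.
By the argument principle, (1/2πi) ∮_{|z|=R} p'(z)/p(z) dz equals exactly this count.

Number of zeros inside |z| < 1.5: 2.


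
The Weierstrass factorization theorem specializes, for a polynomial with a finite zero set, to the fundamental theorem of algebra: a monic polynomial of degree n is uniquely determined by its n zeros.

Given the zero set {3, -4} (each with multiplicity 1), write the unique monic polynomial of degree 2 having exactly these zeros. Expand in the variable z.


The polynomial is p(z) = ∏_{α ∈ S} (z − α), where S = {3, -4}.
Expanding the product yields: p(z) = z^2 + z -12.
The resulting polynomial has degree 2 and real coefficients as required.

p(z) = z^2 + z -12.


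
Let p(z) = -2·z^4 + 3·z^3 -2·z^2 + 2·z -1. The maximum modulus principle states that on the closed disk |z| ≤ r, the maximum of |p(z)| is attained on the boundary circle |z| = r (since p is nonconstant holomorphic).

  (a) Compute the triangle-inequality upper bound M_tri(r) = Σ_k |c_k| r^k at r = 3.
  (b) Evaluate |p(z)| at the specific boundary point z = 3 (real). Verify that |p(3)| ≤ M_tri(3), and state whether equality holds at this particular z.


Coefficients: c_0 = -1, c_1 = 2, c_2 = -2, c_3 = 3, c_4 = -2. Radius r = 3.
Part (a). Triangle bound: M_tri(r) = Σ_k |c_k| r^k
  = |-1|·3^0 + |2|·3^1 + |-2|·3^2 + |3|·3^3 + |-2|·3^4
  = 1 + 6 + 18 + 81 + 162 = 268.
This bounds M(r) := max_{|z|=r} |p(z)| from above; equality holds iff all terms c_k z^k can be made to align in phase at a single z on |z|=r.
Part (b). At z = 3 (real, on the circle |z| = r):
  p(3) = (-1)·3^0 + (2)·3^1 + (-2)·3^2 + (3)·3^3 + (-2)·3^4 = -94.
  |p(3)| = 94.
Check: |p(3)| = 94 ≤ 268 = M_tri(3). ✓ Equality does not hold at z = 3 (the coefficients have mixed signs, so the terms do not all align in phase there).

M_tri(3) = 268; |p(3)| = 94; equality at z=3: no.


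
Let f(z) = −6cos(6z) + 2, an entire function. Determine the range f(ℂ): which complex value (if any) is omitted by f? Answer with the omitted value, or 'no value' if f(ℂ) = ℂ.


Little Picard bounds the complement of f(ℂ) to at most one point.
cos is entire and surjective onto ℂ: for every w ∈ ℂ, cos(ζ) = w has a solution ζ ∈ ℂ (e.g., via the complex inverse arccos). With ζ = 6z this gives z = ζ/(6). Then -6·cos(6z) takes every value in -6·ℂ = ℂ, and adding 2 is a bijection of ℂ. So f is surjective and omits no value. (Note: only on the real line is cos bounded by [−1, 1].)

Omitted value: no value.


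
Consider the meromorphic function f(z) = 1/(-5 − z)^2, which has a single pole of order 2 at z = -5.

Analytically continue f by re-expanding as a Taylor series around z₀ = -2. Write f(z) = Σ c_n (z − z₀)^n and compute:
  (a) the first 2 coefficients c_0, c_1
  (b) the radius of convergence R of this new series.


Let w = z − z₀, so z = z₀ + w.
Then -5 − z = -5 − (z₀ + w) = (-5 − z₀) − w = -3 − w.
f(z) = 1/(-3 − w)^2 = (1/(-3)^2) · (1 − w/(-3))^{−2}.
By the binomial series (1−u)^{−2} = Σ_{n≥0} C(n+1, 1) u^n for |u|<1, with u = w/(-3):
  c_n = C(n+1, 1) / (-3)^(n+2).
  c_0 = 1/(-3)^2 = 1/9.
  c_1 = 2/(-3)^3 = -2/27.
The series is valid for |w/d| < 1, i.e. |z − z₀| < |d|.
Radius of convergence: R = |-5 − z₀| = |-3| = 3 (distance from z₀ to the singularity z = -5).

c_0 = 1/9, c_1 = -2/27; R = 3.


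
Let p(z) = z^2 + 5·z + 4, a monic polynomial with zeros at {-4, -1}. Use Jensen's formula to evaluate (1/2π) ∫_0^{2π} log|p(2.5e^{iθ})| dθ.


Zeros: -4, -1; r = 2.5.
Inside |z| < r: -1. Outside (|z| ≥ r): -4.
p(0) = 4, so log|p(0)| = log(4) = 1.3863.
Apply Jensen: I(r) = log|p(0)| + Σ_k log(r/|z_k|), summed over zeros inside |z| < r.
  log(r/|z_k|) for z_k = -1: log(2.5/1) = 0.9163
  Outside zeros (-4) contribute nothing to the Jensen sum.
Sum over inside zeros: 0.9163.
I(r) = log|p(0)| + (inside sum) = 1.3863 + 0.9163 = 2.3026.
Note: since some zeros are outside |z| ≤ r, the simplified n·log(r) form does NOT apply — only the inside zeros contribute.

I(r) ≈ 2.3026.


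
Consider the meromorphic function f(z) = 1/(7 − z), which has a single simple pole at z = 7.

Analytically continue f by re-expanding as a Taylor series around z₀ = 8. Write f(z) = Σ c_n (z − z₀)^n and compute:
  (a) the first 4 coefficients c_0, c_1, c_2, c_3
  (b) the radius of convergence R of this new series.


Let w = z − z₀, so z = z₀ + w.
Then 7 − z = 7 − (z₀ + w) = (7 − z₀) − w = -1 − w.
f(z) = 1/(-1 − w) = (1/(-1)) · 1/(1 − w/(-1)) = Σ_{n≥0} w^n / (-1)^(n+1).
So c_n = 1/(-1)^(n+1):
  c_0 = 1/(-1)^1 = -1.
  c_1 = 1/(-1)^2 = 1.
  c_2 = 1/(-1)^3 = -1.
  c_3 = 1/(-1)^4 = 1.
The series is valid for |w/d| < 1, i.e. |z − z₀| < |d|.
Radius of convergence: R = |7 − z₀| = |-1| = 1 (distance from z₀ to the singularity z = 7).

c_0 = -1, c_1 = 1, c_2 = -1, c_3 = 1; R = 1.


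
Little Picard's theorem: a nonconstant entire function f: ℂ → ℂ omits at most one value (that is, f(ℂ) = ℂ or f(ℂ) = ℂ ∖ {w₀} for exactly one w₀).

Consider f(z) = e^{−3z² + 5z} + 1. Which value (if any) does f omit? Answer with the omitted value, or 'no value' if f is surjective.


Little Picard bounds the complement of f(ℂ) to at most one point.
The exponent g(z) = −3z² + 5z is a nonconstant polynomial, hence surjective onto ℂ. So e^{g(z)} takes every value in {e^w : w ∈ ℂ} = ℂ ∖ {0}. Adding 1 shifts the range to ℂ ∖ {1}. f omits exactly 1.

Omitted value: 1.


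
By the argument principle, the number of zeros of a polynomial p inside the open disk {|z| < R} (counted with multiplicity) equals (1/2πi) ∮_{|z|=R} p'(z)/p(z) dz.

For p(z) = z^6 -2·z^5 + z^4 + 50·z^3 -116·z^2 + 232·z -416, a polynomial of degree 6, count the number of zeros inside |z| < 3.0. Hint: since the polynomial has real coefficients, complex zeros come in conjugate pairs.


The zeros of p are: -4, 2, (0 + 2i), (0 - 2i), (2 + 3i), (2 - 3i).
Their magnitudes are: 4, 2, 2, 2, 3.606, 3.606.
Zeros with |z| < R = 3.0: 2, (0 + 2i), (0 - 2i).
Count = 3.
By the argument principle, (1/2πi) ∮_{|z|=R} p'(z)/p(z) dz equals exactly this count.

Number of zeros inside |z| < 3.0: 3.


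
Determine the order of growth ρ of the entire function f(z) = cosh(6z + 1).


cosh(w) is a linear combination of e^{iw} and e^{−iw} (or e^w, e^{−w} in the hyperbolic case), so |cosh(w)| ≤ e^{|w|}. With w = 6z + 1, |w| ≤ 6|z| + 1 = 6r + 1 on |z| = r, giving M(r) ≤ e^{6r + 1}, so ρ ≤ 1. On a suitable ray (z = it for sin/cos; z = t for sinh/cosh, t real → ∞), |cosh(6z + 1)| grows like e^{6|t|}/2, so ρ ≥ 1. Hence ρ = 1.
Therefore ρ = 1.

Order ρ = 1.


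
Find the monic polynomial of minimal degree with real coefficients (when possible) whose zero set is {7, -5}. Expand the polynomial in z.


The polynomial is p(z) = ∏_{α ∈ S} (z − α), where S = {7, -5}.
Expanding the product yields: p(z) = z^2 -2·z -35.
The resulting polynomial has degree 2 and real coefficients as required.

p(z) = z^2 -2·z -35.


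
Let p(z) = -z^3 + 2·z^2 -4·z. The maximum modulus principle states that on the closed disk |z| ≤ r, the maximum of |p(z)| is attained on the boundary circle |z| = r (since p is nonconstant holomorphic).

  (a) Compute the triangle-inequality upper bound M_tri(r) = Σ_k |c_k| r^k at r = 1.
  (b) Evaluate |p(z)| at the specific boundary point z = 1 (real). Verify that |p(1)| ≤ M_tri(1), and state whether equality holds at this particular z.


Coefficients: c_0 = 0, c_1 = -4, c_2 = 2, c_3 = -1. Radius r = 1.
Part (a). Triangle bound: M_tri(r) = Σ_k |c_k| r^k
  = |0|·1^0 + |-4|·1^1 + |2|·1^2 + |-1|·1^3
  = 0 + 4 + 2 + 1 = 7.
This bounds M(r) := max_{|z|=r} |p(z)| from above; equality holds iff all terms c_k z^k can be made to align in phase at a single z on |z|=r.
Part (b). At z = 1 (real, on the circle |z| = r):
  p(1) = (0)·1^0 + (-4)·1^1 + (2)·1^2 + (-1)·1^3 = -3.
  |p(1)| = 3.
Check: |p(1)| = 3 ≤ 7 = M_tri(1). ✓ Equality does not hold at z = 1 (the coefficients have mixed signs, so the terms do not all align in phase there).

M_tri(1) = 7; |p(1)| = 3; equality at z=1: no.


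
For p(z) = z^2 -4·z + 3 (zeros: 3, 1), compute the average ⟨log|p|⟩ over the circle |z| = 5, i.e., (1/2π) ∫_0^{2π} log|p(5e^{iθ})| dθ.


Zeros: 1, 3; r = 5.
Inside |z| < r: 1, 3. Outside (|z| ≥ r): ∅.
p(0) = 3, so log|p(0)| = log(3) = 1.0986.
Apply Jensen: I(r) = log|p(0)| + Σ_k log(r/|z_k|), summed over zeros inside |z| < r.
  log(r/|z_k|) for z_k = 3: log(5/3) = 0.5108
  log(r/|z_k|) for z_k = 1: log(5/1) = 1.6094
Sum over inside zeros: 2.1203.
I(r) = log|p(0)| + (inside sum) = 1.0986 + 2.1203 = 3.2189.
Closed form (all zeros inside, monic): I(r) = n·log(r) = 2·log(5) = 3.2189. ✓

I(r) ≈ 3.2189.


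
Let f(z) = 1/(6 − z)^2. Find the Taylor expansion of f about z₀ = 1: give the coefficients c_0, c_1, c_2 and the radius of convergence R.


Let w = z − z₀, so z = z₀ + w.
Then 6 − z = 6 − (z₀ + w) = (6 − z₀) − w = 5 − w.
f(z) = 1/(5 − w)^2 = (1/(5)^2) · (1 − w/(5))^{−2}.
By the binomial series (1−u)^{−2} = Σ_{n≥0} C(n+1, 1) u^n for |u|<1, with u = w/(5):
  c_n = C(n+1, 1) / (5)^(n+2).
  c_0 = 1/(5)^2 = 1/25.
  c_1 = 2/(5)^3 = 2/125.
  c_2 = 3/(5)^4 = 3/625.
The series is valid for |w/d| < 1, i.e. |z − z₀| < |d|.
Radius of convergence: R = |6 − z₀| = |5| = 5 (distance from z₀ to the singularity z = 6).

c_0 = 1/25, c_1 = 2/125, c_2 = 3/625; R = 5.


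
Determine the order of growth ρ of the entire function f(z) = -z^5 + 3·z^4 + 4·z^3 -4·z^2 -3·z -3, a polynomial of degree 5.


|f(z)| ≤ Σ|c_k|·r^k = O(r^5) as r → ∞. Polynomial growth is O(e^{r^ε}) for every ε > 0 (since r^5/e^{r^ε} → 0), so ρ ≤ ε for all ε > 0, i.e. ρ = 0. Every nonconstant polynomial has order 0.
Therefore ρ = 0.

Order ρ = 0.


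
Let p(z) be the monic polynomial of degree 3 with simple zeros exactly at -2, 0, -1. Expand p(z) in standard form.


The polynomial is p(z) = ∏_{α ∈ S} (z − α), where S = {-2, 0, -1}.
Expanding the product yields: p(z) = z^3 + 3·z^2 + 2·z.
The resulting polynomial has degree 3 and real coefficients as required.

p(z) = z^3 + 3·z^2 + 2·z.


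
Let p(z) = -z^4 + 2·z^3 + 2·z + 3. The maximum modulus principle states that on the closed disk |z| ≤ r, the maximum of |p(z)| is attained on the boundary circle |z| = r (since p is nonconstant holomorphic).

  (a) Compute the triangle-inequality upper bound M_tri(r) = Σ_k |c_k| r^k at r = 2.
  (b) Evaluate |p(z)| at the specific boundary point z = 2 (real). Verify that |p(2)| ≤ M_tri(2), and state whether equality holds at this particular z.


Coefficients: c_0 = 3, c_1 = 2, c_2 = 0, c_3 = 2, c_4 = -1. Radius r = 2.
Part (a). Triangle bound: M_tri(r) = Σ_k |c_k| r^k
  = |3|·2^0 + |2|·2^1 + |0|·2^2 + |2|·2^3 + |-1|·2^4
  = 3 + 4 + 0 + 16 + 16 = 39.
This bounds M(r) := max_{|z|=r} |p(z)| from above; equality holds iff all terms c_k z^k can be made to align in phase at a single z on |z|=r.
Part (b). At z = 2 (real, on the circle |z| = r):
  p(2) = (3)·2^0 + (2)·2^1 + (0)·2^2 + (2)·2^3 + (-1)·2^4 = 7.
  |p(2)| = 7.
Check: |p(2)| = 7 ≤ 39 = M_tri(2). ✓ Equality does not hold at z = 2 (the coefficients have mixed signs, so the terms do not all align in phase there).

M_tri(2) = 39; |p(2)| = 7; equality at z=2: no.


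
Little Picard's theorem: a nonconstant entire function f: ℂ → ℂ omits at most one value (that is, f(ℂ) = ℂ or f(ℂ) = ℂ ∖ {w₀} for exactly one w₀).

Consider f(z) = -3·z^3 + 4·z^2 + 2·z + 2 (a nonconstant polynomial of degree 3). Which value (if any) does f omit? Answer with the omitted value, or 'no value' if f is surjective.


Little Picard bounds the complement of f(ℂ) to at most one point.
For every w ∈ ℂ, the equation p(z) − w = 0 is a nonconstant polynomial in z and hence has at least one root by the fundamental theorem of algebra. So p is surjective onto ℂ, omitting no value.

Omitted value: no value.


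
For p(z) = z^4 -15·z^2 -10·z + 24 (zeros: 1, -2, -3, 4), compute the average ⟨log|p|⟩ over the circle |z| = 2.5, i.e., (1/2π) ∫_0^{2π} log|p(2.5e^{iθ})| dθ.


Zeros: -3, -2, 1, 4; r = 2.5.
Inside |z| < r: -2, 1. Outside (|z| ≥ r): -3, 4.
p(0) = 24, so log|p(0)| = log(24) = 3.1781.
Apply Jensen: I(r) = log|p(0)| + Σ_k log(r/|z_k|), summed over zeros inside |z| < r.
  log(r/|z_k|) for z_k = 1: log(2.5/1) = 0.9163
  log(r/|z_k|) for z_k = -2: log(2.5/2) = 0.2231
  Outside zeros (-3, 4) contribute nothing to the Jensen sum.
Sum over inside zeros: 1.1394.
I(r) = log|p(0)| + (inside sum) = 3.1781 + 1.1394 = 4.3175.
Note: since some zeros are outside |z| ≤ r, the simplified n·log(r) form does NOT apply — only the inside zeros contribute.

I(r) ≈ 4.3175.


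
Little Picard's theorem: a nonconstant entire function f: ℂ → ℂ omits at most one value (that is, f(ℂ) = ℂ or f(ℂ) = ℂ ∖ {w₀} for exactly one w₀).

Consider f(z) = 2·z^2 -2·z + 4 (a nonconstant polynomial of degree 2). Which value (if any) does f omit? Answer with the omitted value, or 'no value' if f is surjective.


Little Picard bounds the complement of f(ℂ) to at most one point.
For every w ∈ ℂ, the equation p(z) − w = 0 is a nonconstant polynomial in z and hence has at least one root by the fundamental theorem of algebra. So p is surjective onto ℂ, omitting no value.

Omitted value: no value.


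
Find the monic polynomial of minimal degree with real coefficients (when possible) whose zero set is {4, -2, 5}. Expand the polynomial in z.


The polynomial is p(z) = ∏_{α ∈ S} (z − α), where S = {4, -2, 5}.
Expanding the product yields: p(z) = z^3 -7·z^2 + 2·z + 40.
The resulting polynomial has degree 3 and real coefficients as required.

p(z) = z^3 -7·z^2 + 2·z + 40.


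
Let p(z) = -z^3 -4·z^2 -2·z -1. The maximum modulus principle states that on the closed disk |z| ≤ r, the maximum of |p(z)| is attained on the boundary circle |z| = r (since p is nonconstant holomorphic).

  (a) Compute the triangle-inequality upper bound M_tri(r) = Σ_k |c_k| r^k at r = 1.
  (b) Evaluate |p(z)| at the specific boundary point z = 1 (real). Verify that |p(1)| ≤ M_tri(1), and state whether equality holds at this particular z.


Coefficients: c_0 = -1, c_1 = -2, c_2 = -4, c_3 = -1. Radius r = 1.
Part (a). Triangle bound: M_tri(r) = Σ_k |c_k| r^k
  = |-1|·1^0 + |-2|·1^1 + |-4|·1^2 + |-1|·1^3
  = 1 + 2 + 4 + 1 = 8.
This bounds M(r) := max_{|z|=r} |p(z)| from above; equality holds iff all terms c_k z^k can be made to align in phase at a single z on |z|=r.
Part (b). At z = 1 (real, on the circle |z| = r):
  p(1) = (-1)·1^0 + (-2)·1^1 + (-4)·1^2 + (-1)·1^3 = -8.
  |p(1)| = 8.
Since all nonzero coefficients share the same sign, |p(1)| = 8 = M_tri(1); the triangle bound is attained at z = 1, so in fact M(r) = 8.

M_tri(1) = 8; |p(1)| = 8; equality at z=1: yes.


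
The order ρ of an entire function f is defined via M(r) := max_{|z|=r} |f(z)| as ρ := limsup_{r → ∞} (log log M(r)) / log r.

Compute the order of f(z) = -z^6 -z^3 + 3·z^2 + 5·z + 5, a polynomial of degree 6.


|f(z)| ≤ Σ|c_k|·r^k = O(r^6) as r → ∞. Polynomial growth is O(e^{r^ε}) for every ε > 0 (since r^6/e^{r^ε} → 0), so ρ ≤ ε for all ε > 0, i.e. ρ = 0. Every nonconstant polynomial has order 0.
Therefore ρ = 0.

Order ρ = 0.


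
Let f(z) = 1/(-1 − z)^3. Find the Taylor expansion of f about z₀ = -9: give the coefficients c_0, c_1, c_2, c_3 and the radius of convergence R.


Let w = z − z₀, so z = z₀ + w.
Then -1 − z = -1 − (z₀ + w) = (-1 − z₀) − w = 8 − w.
f(z) = 1/(8 − w)^3 = (1/(8)^3) · (1 − w/(8))^{−3}.
By the binomial series (1−u)^{−3} = Σ_{n≥0} C(n+2, 2) u^n for |u|<1, with u = w/(8):
  c_n = C(n+2, 2) / (8)^(n+3).
  c_0 = 1/(8)^3 = 1/512.
  c_1 = 3/(8)^4 = 3/4096.
  c_2 = 6/(8)^5 = 3/16384.
  c_3 = 10/(8)^6 = 5/131072.
The series is valid for |w/d| < 1, i.e. |z − z₀| < |d|.
Radius of convergence: R = |-1 − z₀| = |8| = 8 (distance from z₀ to the singularity z = -1).

c_0 = 1/512, c_1 = 3/4096, c_2 = 3/16384, c_3 = 5/131072; R = 8.


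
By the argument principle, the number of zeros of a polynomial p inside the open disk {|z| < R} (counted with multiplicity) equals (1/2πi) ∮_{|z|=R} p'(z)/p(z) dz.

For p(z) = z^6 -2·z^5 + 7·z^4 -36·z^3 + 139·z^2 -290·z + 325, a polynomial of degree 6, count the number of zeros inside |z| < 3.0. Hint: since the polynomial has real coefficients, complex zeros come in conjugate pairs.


The zeros of p are: (-2 + 3i), (-2 - 3i), (2 + 1i), (2 - 1i), (1 + 2i), (1 - 2i).
Their magnitudes are: 3.606, 3.606, 2.236, 2.236, 2.236, 2.236.
Zeros with |z| < R = 3.0: (2 + 1i), (2 - 1i), (1 + 2i), (1 - 2i).
Count = 4.
By the argument principle, (1/2πi) ∮_{|z|=R} p'(z)/p(z) dz equals exactly this count.

Number of zeros inside |z| < 3.0: 4.


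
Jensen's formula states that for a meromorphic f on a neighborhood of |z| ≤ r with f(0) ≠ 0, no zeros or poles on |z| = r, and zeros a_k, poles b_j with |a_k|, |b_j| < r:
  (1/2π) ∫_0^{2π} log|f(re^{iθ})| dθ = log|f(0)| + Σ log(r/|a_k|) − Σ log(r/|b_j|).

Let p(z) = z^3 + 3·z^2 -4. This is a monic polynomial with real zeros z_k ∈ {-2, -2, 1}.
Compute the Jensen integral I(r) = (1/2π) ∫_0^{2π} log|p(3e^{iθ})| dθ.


Zeros: -2, -2, 1; r = 3.
Inside |z| < r: -2, -2, 1. Outside (|z| ≥ r): ∅.
p(0) = -4, so log|p(0)| = log(4) = 1.3863.
Apply Jensen: I(r) = log|p(0)| + Σ_k log(r/|z_k|), summed over zeros inside |z| < r.
  log(r/|z_k|) for z_k = -2: log(3/2) = 0.4055
  log(r/|z_k|) for z_k = -2: log(3/2) = 0.4055
  log(r/|z_k|) for z_k = 1: log(3/1) = 1.0986
Sum over inside zeros: 1.9095.
I(r) = log|p(0)| + (inside sum) = 1.3863 + 1.9095 = 3.2958.
Closed form (all zeros inside, monic): I(r) = n·log(r) = 3·log(3) = 3.2958. ✓

I(r) ≈ 3.2958.


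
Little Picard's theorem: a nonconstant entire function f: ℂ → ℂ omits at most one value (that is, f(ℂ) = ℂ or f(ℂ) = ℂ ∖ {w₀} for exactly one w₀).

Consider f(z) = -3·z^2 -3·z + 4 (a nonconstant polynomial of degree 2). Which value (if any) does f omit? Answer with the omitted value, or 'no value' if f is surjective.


Little Picard bounds the complement of f(ℂ) to at most one point.
For every w ∈ ℂ, the equation p(z) − w = 0 is a nonconstant polynomial in z and hence has at least one root by the fundamental theorem of algebra. So p is surjective onto ℂ, omitting no value.

Omitted value: no value.


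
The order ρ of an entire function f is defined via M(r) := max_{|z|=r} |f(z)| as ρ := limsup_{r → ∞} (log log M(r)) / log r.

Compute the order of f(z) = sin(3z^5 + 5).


Write sin(w) = (e^{iw} ± e^{−iw})/(2 or 2i), so |sin(w)| ≤ e^{|w|}. With w = 3z^5 + 5, |w| ≤ 3r^5 + 5 on |z|=r, giving M(r) ≤ e^{3r^5 + 5} and ρ ≤ 5. For the lower bound, choose z on |z|=r with 3z^5 purely imaginary of modulus 3r^5; then |sin(3z^5 + 5)| grows like e^{3r^5}/2, so ρ ≥ 5. Hence ρ = 5.
Therefore ρ = 5.

Order ρ = 5.


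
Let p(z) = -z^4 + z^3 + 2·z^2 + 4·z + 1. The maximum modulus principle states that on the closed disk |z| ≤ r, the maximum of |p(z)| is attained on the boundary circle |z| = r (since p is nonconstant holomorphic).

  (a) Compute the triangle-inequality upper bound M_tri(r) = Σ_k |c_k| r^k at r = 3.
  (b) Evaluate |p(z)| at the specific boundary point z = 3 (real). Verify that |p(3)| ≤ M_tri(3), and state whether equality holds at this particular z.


Coefficients: c_0 = 1, c_1 = 4, c_2 = 2, c_3 = 1, c_4 = -1. Radius r = 3.
Part (a). Triangle bound: M_tri(r) = Σ_k |c_k| r^k
  = |1|·3^0 + |4|·3^1 + |2|·3^2 + |1|·3^3 + |-1|·3^4
  = 1 + 12 + 18 + 27 + 81 = 139.
This bounds M(r) := max_{|z|=r} |p(z)| from above; equality holds iff all terms c_k z^k can be made to align in phase at a single z on |z|=r.
Part (b). At z = 3 (real, on the circle |z| = r):
  p(3) = (1)·3^0 + (4)·3^1 + (2)·3^2 + (1)·3^3 + (-1)·3^4 = -23.
  |p(3)| = 23.
Check: |p(3)| = 23 ≤ 139 = M_tri(3). ✓ Equality does not hold at z = 3 (the coefficients have mixed signs, so the terms do not all align in phase there).

M_tri(3) = 139; |p(3)| = 23; equality at z=3: no.


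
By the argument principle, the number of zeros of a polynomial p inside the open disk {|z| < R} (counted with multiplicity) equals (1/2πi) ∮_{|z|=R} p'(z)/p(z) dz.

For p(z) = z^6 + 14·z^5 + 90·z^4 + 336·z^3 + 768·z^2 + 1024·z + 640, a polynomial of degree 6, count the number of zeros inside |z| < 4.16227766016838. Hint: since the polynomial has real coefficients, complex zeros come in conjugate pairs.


The zeros of p are: (-2 + 2i), (-2 - 2i), (-3 + 1i), (-3 - 1i), (-2 + 2i), (-2 - 2i).
Their magnitudes are: 2.828, 2.828, 3.162, 3.162, 2.828, 2.828.
Zeros with |z| < R = 4.16227766016838: (-2 + 2i), (-2 - 2i), (-3 + 1i), (-3 - 1i), (-2 + 2i), (-2 - 2i).
Count = 6.
By the argument principle, (1/2πi) ∮_{|z|=R} p'(z)/p(z) dz equals exactly this count.

Number of zeros inside |z| < 4.16227766016838: 6.


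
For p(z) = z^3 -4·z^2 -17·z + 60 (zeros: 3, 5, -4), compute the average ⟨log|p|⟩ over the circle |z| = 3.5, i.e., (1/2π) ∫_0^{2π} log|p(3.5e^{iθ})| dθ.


Zeros: -4, 3, 5; r = 3.5.
Inside |z| < r: 3. Outside (|z| ≥ r): -4, 5.
p(0) = 60, so log|p(0)| = log(60) = 4.0943.
Apply Jensen: I(r) = log|p(0)| + Σ_k log(r/|z_k|), summed over zeros inside |z| < r.
  log(r/|z_k|) for z_k = 3: log(3.5/3) = 0.1542
  Outside zeros (-4, 5) contribute nothing to the Jensen sum.
Sum over inside zeros: 0.1542.
I(r) = log|p(0)| + (inside sum) = 4.0943 + 0.1542 = 4.2485.
Note: since some zeros are outside |z| ≤ r, the simplified n·log(r) form does NOT apply — only the inside zeros contribute.

I(r) ≈ 4.2485.


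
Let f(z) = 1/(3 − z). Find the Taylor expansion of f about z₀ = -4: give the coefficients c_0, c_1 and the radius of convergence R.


Let w = z − z₀, so z = z₀ + w.
Then 3 − z = 3 − (z₀ + w) = (3 − z₀) − w = 7 − w.
f(z) = 1/(7 − w) = (1/(7)) · 1/(1 − w/(7)) = Σ_{n≥0} w^n / (7)^(n+1).
So c_n = 1/(7)^(n+1):
  c_0 = 1/(7)^1 = 1/7.
  c_1 = 1/(7)^2 = 1/49.
The series is valid for |w/d| < 1, i.e. |z − z₀| < |d|.
Radius of convergence: R = |3 − z₀| = |7| = 7 (distance from z₀ to the singularity z = 3).

c_0 = 1/7, c_1 = 1/49; R = 7.


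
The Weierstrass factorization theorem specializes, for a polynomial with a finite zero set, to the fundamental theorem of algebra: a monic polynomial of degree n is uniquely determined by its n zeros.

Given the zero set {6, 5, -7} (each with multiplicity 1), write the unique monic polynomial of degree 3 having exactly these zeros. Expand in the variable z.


The polynomial is p(z) = ∏_{α ∈ S} (z − α), where S = {6, 5, -7}.
Expanding the product yields: p(z) = z^3 -4·z^2 -47·z + 210.
The resulting polynomial has degree 3 and real coefficients as required.

p(z) = z^3 -4·z^2 -47·z + 210.
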